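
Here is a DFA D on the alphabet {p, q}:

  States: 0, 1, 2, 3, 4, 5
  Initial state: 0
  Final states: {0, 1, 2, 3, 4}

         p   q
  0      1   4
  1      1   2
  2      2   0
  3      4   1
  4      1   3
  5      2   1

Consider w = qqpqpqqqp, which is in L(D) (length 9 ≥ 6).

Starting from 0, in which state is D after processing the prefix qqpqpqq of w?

State sequence: 0 -q-> 4 -q-> 3 -p-> 4 -q-> 3 -p-> 4 -q-> 3 -q-> 1

After reading 7 characters, D is in state 1.
(This kind of state-tracing is the core of the pumping-lemma construction: with 6 states, pigeonhole forces a repeat within the first 6 steps.)

1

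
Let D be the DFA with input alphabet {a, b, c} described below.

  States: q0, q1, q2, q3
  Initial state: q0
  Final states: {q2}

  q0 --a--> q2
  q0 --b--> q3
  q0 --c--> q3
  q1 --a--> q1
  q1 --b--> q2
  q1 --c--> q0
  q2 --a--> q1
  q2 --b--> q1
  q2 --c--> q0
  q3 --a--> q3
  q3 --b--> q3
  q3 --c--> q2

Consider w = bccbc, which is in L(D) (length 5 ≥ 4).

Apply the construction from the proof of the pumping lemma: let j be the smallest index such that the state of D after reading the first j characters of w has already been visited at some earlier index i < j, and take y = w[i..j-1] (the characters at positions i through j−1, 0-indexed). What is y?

bcc

Run of D on w = b c c b c:
  step 0: q0  (start)
  step 1: q3  (read b: q0→q3)
  step 2: q2  (read c: q3→q2)
  step 3: q0  (read c: q2→q0)   ← first repeat (q0 seen earlier)
  step 4: q3  (read b: q0→q3)
  step 5: q2  (read c: q3→q2)

So i = 0, j = 3, giving x = w[0:0] = ε, y = w[0:3] = bcc, z = w[3:5] = bc.
Check: |xy| = 3 ≤ 4 and |y| = 3 ≥ 1. Reading y takes D from q0 back to q0, so every xyⁱz is accepted.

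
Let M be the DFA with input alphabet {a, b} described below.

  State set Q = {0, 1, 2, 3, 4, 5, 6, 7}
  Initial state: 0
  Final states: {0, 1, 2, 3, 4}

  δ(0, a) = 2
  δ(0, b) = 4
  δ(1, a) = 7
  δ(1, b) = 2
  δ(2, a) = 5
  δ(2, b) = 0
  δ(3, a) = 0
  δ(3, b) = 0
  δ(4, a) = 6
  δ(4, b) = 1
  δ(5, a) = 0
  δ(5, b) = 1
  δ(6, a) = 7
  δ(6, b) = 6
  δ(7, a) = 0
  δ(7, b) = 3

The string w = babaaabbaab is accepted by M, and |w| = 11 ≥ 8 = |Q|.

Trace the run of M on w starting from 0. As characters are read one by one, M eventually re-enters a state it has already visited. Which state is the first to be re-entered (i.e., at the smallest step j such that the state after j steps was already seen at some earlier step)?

6

State sequence: 0 -b-> 4 -a-> 6 -b-> 6 -a-> 7 -a-> 0 -a-> 2 -b-> 0 -b-> 4 -a-> 6 -a-> 7 -b-> 3
First repeat at step 3: 6 was already visited.

The earliest repeat is at step j = 3: M is in 6, which it already visited at step i = 2.
Since M has 8 states, any run of length ≥ 8 visits 8+1 states, so by pigeonhole some state repeats within the first 8 steps — that repeat gives the pumpable loop.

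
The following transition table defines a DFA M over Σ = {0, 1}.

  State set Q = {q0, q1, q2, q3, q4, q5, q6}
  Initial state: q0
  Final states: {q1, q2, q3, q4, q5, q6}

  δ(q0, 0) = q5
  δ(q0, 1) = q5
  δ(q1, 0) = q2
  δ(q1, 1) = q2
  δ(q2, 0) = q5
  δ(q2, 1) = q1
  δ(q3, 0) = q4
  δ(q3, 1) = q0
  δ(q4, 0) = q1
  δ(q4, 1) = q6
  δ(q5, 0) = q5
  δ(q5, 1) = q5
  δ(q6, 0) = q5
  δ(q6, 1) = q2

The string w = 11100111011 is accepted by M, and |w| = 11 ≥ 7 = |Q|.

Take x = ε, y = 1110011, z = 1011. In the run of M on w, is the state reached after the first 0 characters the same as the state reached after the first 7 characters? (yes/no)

no

State sequence: q0 -1-> q5 -1-> q5 -1-> q5 -0-> q5 -0-> q5 -1-> q5 -1-> q5

After x (step 0): q0. After xy (step 7): q5.
They differ (q0 ≠ q5), so y is not a cycle from the state after x; this split is not the one the pumping-lemma construction produces, and pumping y need not keep the string in L(M).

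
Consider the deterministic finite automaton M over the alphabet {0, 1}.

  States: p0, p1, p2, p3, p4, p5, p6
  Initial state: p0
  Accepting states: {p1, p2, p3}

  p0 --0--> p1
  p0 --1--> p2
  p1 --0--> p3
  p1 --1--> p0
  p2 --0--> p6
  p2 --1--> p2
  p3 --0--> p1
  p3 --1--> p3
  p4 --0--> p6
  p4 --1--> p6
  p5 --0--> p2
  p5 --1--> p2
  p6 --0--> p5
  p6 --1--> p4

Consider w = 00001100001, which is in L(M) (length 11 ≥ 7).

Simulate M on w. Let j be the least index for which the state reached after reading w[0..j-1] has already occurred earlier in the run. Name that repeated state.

Run of M on w = 0 0 0 0 1 1 0 0 0 0 1:
  step 0: p0  (start)
  step 1: p1  (read 0: p0→p1)
  step 2: p3  (read 0: p1→p3)
  step 3: p1  (read 0: p3→p1)   ← first repeat (p1 seen earlier)
  step 4: p3  (read 0: p1→p3)
  step 5: p3  (read 1: p3→p3)
  step 6: p3  (read 1: p3→p3)
  step 7: p1  (read 0: p3→p1)
  step 8: p3  (read 0: p1→p3)
  step 9: p1  (read 0: p3→p1)
  step 10: p3  (read 0: p1→p3)
  step 11: p3  (read 1: p3→p3)

The earliest repeat is at step j = 3: M is in p1, which it already visited at step i = 1.
The DFA has 7 states, so the proof of the pumping lemma guarantees a repeated state among the first 7+1 visited; the segment between the two visits is the pumpable y.

p1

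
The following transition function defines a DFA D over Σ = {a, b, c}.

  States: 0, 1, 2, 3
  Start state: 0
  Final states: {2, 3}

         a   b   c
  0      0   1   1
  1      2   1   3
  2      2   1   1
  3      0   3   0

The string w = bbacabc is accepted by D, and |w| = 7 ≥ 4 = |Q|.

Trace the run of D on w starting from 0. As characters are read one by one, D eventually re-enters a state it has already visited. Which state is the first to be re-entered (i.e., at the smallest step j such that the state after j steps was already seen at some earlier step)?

1

Run of D on w = b b a c a b c:
  step 0: 0  (start)
  step 1: 1  (read b: 0→1)
  step 2: 1  (read b: 1→1)   ← first repeat (1 seen earlier)
  step 3: 2  (read a: 1→2)
  step 4: 1  (read c: 2→1)
  step 5: 2  (read a: 1→2)
  step 6: 1  (read b: 2→1)
  step 7: 3  (read c: 1→3)

The earliest repeat is at step j = 2: D is in 1, which it already visited at step i = 1.
With |Q| = 4, pigeonhole forces a state repeat no later than step 4; the substring read between the first and second visits to that state can be pumped.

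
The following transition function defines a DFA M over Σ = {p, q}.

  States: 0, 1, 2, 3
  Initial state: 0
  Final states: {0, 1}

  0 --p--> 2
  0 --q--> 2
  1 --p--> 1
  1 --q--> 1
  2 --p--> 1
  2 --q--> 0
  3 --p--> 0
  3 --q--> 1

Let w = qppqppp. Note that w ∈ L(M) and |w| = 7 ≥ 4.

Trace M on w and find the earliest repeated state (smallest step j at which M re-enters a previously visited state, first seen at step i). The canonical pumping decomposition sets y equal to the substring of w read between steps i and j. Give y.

State sequence: 0 -q-> 2 -p-> 1 -p-> 1 -q-> 1 -p-> 1 -p-> 1 -p-> 1
First repeat at step 3: 1 was already visited.

So i = 2, j = 3, giving x = w[0:2] = qp, y = w[2:3] = p, z = w[3:7] = qppp.
Check: |xy| = 3 ≤ 4 and |y| = 1 ≥ 1. Reading y takes M from 1 back to 1, so every xyⁱz is accepted.

p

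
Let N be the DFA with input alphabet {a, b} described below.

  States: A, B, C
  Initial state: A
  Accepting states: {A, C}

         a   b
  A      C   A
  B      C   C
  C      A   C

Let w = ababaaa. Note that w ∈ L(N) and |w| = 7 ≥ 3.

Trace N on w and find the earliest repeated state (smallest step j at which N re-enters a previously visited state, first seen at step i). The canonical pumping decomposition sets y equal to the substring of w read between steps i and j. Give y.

b

Run of N on w = a b a b a a a:
  step 0: A  (start)
  step 1: C  (read a: A→C)
  step 2: C  (read b: C→C)   ← first repeat (C seen earlier)
  step 3: A  (read a: C→A)
  step 4: A  (read b: A→A)
  step 5: C  (read a: A→C)
  step 6: A  (read a: C→A)
  step 7: C  (read a: A→C)

So i = 1, j = 2, giving x = w[0:1] = a, y = w[1:2] = b, z = w[2:7] = abaaa.
Check: |xy| = 2 ≤ 3 and |y| = 1 ≥ 1. Reading y takes N from C back to C, so every xyⁱz is accepted.
Pumping length from the standard proof: p = 3 (the number of states). The repeated state found above gives |xy| = j ≤ 3 and |y| = j − i ≥ 1.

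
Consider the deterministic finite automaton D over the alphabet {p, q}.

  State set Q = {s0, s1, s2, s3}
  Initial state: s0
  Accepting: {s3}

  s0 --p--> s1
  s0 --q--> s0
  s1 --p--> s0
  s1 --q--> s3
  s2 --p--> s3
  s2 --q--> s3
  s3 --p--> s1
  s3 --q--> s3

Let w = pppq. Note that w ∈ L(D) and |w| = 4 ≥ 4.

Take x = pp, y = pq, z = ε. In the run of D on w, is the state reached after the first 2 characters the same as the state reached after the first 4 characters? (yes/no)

no

Run of D on the first 4 characters of w = p p p q:
  step 0: s0  (start)
  step 1: s1  (read p: s0→s1)
  step 2: s0  (read p: s1→s0)
  step 3: s1  (read p: s0→s1)
  step 4: s3  (read q: s1→s3)

After x (step 2): s0. After xy (step 4): s3.
They differ (s0 ≠ s3), so y is not a cycle from the state after x; this split is not the one the pumping-lemma construction produces, and pumping y need not keep the string in L(D).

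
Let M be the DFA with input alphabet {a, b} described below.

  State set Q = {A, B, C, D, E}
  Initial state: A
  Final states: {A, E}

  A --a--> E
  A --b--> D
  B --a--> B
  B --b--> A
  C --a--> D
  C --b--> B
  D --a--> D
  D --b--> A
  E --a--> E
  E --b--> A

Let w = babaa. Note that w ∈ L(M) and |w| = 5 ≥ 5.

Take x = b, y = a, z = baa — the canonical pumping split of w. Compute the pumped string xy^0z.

bbaa

xy⁰z = xz = b·baa = bbaa.
Reading y = a takes M from D back to D, so after x the machine is still in D, and z then leads to the accepting state E. Hence bbaa ∈ L(M).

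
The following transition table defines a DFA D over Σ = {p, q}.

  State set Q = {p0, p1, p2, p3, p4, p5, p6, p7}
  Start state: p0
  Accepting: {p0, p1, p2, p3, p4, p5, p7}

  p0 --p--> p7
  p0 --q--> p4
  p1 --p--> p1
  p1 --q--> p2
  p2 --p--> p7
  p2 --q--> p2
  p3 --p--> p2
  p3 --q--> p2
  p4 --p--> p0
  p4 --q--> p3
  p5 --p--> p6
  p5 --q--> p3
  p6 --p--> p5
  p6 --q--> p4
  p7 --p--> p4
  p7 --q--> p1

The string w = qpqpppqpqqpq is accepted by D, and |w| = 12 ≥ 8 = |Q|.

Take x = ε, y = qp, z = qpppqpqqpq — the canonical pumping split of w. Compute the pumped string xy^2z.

xy^2z = ε·qp·qp·qpppqpqqpq = qpqpqpppqpqqpq.
Reading y = qp takes D from p0 back to p0, so after x·y·y the machine is still in p0, and z then leads to the accepting state p1. Hence qpqpqpppqpqqpq ∈ L(D).

qpqpqpppqpqqpq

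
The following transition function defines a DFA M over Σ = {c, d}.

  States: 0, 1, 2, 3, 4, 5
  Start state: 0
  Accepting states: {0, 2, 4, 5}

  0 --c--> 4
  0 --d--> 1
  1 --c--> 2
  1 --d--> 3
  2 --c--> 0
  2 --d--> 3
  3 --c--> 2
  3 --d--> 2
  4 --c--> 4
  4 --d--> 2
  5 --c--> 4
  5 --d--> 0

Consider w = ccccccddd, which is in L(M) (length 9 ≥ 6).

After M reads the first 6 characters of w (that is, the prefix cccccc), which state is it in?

4

State sequence: 0 -c-> 4 -c-> 4 -c-> 4 -c-> 4 -c-> 4 -c-> 4

After reading 6 characters, M is in state 4.
(This kind of state-tracing is the core of the pumping-lemma construction: with 6 states, pigeonhole forces a repeat within the first 6 steps.)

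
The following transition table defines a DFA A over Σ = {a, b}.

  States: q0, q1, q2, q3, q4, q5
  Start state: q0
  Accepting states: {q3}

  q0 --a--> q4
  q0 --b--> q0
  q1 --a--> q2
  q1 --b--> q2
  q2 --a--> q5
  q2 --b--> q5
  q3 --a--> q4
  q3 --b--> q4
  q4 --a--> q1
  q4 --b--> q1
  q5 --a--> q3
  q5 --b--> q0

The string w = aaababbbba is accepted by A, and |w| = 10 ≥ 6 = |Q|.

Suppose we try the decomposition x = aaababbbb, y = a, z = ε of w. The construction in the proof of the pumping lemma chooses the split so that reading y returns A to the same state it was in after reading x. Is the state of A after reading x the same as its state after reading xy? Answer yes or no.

State sequence: q0 -a-> q4 -a-> q1 -a-> q2 -b-> q5 -a-> q3 -b-> q4 -b-> q1 -b-> q2 -b-> q5 -a-> q3

After x (step 9): q5. After xy (step 10): q3.
They differ (q5 ≠ q3), so y is not a cycle from the state after x; this split is not the one the pumping-lemma construction produces, and pumping y need not keep the string in L(A).

no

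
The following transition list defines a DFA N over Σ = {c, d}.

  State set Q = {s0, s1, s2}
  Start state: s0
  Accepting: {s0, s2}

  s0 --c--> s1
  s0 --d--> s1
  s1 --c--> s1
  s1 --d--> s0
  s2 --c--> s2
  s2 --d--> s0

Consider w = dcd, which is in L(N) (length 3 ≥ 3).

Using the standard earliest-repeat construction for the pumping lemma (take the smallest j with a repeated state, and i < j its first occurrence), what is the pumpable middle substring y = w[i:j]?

c

State sequence: s0 -d-> s1 -c-> s1 -d-> s0
First repeat at step 2: s1 was already visited.

So i = 1, j = 2, giving x = w[0:1] = d, y = w[1:2] = c, z = w[2:3] = d.
Check: |xy| = 2 ≤ 3 and |y| = 1 ≥ 1. Reading y takes N from s1 back to s1, so every xyⁱz is accepted.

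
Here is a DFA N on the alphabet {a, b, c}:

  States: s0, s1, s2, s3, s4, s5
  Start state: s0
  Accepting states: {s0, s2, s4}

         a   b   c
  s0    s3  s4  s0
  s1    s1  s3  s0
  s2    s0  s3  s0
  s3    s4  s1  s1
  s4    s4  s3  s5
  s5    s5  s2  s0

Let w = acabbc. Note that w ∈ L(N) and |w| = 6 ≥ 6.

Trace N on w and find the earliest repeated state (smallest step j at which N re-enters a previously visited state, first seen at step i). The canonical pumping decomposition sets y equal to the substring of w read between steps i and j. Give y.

a

Run of N on w = a c a b b c:
  step 0: s0  (start)
  step 1: s3  (read a: s0→s3)
  step 2: s1  (read c: s3→s1)
  step 3: s1  (read a: s1→s1)   ← first repeat (s1 seen earlier)
  step 4: s3  (read b: s1→s3)
  step 5: s1  (read b: s3→s1)
  step 6: s0  (read c: s1→s0)

So i = 2, j = 3, giving x = w[0:2] = ac, y = w[2:3] = a, z = w[3:6] = bbc.
Check: |xy| = 3 ≤ 6 and |y| = 1 ≥ 1. Reading y takes N from s1 back to s1, so every xyⁱz is accepted.
Since N has 6 states, any run of length ≥ 6 visits 6+1 states, so by pigeonhole some state repeats within the first 6 steps — that repeat gives the pumpable loop.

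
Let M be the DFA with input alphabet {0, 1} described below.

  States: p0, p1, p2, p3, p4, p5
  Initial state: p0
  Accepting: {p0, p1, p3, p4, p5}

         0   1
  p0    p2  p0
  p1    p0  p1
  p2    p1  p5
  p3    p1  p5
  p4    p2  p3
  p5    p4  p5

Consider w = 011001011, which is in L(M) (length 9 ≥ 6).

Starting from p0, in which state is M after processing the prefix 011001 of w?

p5

Run of M on the first 6 characters of w = 0 1 1 0 0 1:
  step 0: p0  (start)
  step 1: p2  (read 0: p0→p2)
  step 2: p5  (read 1: p2→p5)
  step 3: p5  (read 1: p5→p5)
  step 4: p4  (read 0: p5→p4)
  step 5: p2  (read 0: p4→p2)
  step 6: p5  (read 1: p2→p5)

After reading 6 characters, M is in state p5.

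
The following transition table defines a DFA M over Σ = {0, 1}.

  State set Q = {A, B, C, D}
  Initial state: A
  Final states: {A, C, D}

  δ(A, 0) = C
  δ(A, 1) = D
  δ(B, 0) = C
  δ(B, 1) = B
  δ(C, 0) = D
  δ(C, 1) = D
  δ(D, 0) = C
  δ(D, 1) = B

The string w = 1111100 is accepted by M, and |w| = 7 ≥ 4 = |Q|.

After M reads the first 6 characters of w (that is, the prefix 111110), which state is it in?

C

State sequence: A -1-> D -1-> B -1-> B -1-> B -1-> B -0-> C

After reading 6 characters, M is in state C.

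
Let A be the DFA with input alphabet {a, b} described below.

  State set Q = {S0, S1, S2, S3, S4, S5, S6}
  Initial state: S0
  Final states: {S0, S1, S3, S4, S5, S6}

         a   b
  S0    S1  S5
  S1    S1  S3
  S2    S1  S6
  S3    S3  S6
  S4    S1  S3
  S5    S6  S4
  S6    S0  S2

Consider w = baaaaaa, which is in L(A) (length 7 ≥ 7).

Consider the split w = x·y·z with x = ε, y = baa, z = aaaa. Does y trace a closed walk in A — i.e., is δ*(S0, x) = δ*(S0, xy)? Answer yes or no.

yes

State sequence: S0 -b-> S5 -a-> S6 -a-> S0

After x (step 0): S0. After xy (step 3): S0.
They match, so y = baa drives A around a cycle from S0 back to itself; pumping y any number of times keeps A in S0 before reading z, and xyⁱz ∈ L(A) for every i ≥ 0.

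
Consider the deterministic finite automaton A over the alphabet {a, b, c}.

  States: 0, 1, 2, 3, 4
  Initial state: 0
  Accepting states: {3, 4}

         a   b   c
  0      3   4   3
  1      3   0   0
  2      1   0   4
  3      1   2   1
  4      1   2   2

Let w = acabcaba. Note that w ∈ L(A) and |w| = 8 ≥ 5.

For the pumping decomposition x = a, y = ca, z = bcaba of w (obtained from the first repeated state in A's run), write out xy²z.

xy^2z = a·ca·ca·bcaba = acacabcaba.
Reading y = ca takes A from 3 back to 3, so after x·y·y the machine is still in 3, and z then leads to the accepting state 3. Hence acacabcaba ∈ L(A).

acacabcaba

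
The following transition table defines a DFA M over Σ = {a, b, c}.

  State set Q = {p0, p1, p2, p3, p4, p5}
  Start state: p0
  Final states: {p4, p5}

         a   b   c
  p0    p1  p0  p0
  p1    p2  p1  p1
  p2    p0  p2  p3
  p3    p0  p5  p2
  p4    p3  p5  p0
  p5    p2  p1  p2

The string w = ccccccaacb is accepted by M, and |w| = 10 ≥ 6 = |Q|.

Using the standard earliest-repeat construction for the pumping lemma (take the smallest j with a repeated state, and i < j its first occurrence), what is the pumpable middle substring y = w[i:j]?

c

Run of M on w = c c c c c c a a c b:
  step 0: p0  (start)
  step 1: p0  (read c: p0→p0)   ← first repeat (p0 seen earlier)
  step 2: p0  (read c: p0→p0)
  step 3: p0  (read c: p0→p0)
  step 4: p0  (read c: p0→p0)
  step 5: p0  (read c: p0→p0)
  step 6: p0  (read c: p0→p0)
  step 7: p1  (read a: p0→p1)
  step 8: p2  (read a: p1→p2)
  step 9: p3  (read c: p2→p3)
  step 10: p5  (read b: p3→p5)

So i = 0, j = 1, giving x = w[0:0] = ε, y = w[0:1] = c, z = w[1:10] = cccccaacb.
Check: |xy| = 1 ≤ 6 and |y| = 1 ≥ 1. Reading y takes M from p0 back to p0, so every xyⁱz is accepted.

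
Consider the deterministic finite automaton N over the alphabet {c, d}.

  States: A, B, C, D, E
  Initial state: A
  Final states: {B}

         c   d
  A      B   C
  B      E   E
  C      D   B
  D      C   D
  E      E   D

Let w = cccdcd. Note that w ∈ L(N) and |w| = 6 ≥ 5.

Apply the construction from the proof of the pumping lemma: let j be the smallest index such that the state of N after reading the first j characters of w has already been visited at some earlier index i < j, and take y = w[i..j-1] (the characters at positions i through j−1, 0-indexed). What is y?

c

State sequence: A -c-> B -c-> E -c-> E -d-> D -c-> C -d-> B
First repeat at step 3: E was already visited.

So i = 2, j = 3, giving x = w[0:2] = cc, y = w[2:3] = c, z = w[3:6] = dcd.
Check: |xy| = 3 ≤ 5 and |y| = 1 ≥ 1. Reading y takes N from E back to E, so every xyⁱz is accepted.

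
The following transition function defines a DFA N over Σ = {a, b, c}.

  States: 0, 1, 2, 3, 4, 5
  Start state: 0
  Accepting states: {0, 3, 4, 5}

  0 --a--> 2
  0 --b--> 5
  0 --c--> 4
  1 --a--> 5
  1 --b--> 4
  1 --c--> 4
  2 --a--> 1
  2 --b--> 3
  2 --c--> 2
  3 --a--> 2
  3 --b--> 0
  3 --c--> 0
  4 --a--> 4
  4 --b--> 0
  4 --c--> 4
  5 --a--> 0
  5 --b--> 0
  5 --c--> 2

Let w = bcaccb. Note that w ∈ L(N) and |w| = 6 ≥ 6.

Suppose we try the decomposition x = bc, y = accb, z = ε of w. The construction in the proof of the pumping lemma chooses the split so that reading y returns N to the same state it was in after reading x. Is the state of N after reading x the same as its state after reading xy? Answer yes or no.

Run of N on the first 6 characters of w = b c a c c b:
  step 0: 0  (start)
  step 1: 5  (read b: 0→5)
  step 2: 2  (read c: 5→2)
  step 3: 1  (read a: 2→1)
  step 4: 4  (read c: 1→4)
  step 5: 4  (read c: 4→4)
  step 6: 0  (read b: 4→0)

After x (step 2): 2. After xy (step 6): 0.
They differ (2 ≠ 0), so y is not a cycle from the state after x; this split is not the one the pumping-lemma construction produces, and pumping y need not keep the string in L(N).

no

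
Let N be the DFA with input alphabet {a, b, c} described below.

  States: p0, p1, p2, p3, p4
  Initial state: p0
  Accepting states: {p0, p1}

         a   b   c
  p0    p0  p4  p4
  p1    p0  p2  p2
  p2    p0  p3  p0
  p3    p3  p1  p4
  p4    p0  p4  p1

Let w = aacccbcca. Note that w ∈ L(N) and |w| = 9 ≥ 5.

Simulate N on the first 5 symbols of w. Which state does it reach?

State sequence: p0 -a-> p0 -a-> p0 -c-> p4 -c-> p1 -c-> p2

After reading 5 characters, N is in state p2.

p2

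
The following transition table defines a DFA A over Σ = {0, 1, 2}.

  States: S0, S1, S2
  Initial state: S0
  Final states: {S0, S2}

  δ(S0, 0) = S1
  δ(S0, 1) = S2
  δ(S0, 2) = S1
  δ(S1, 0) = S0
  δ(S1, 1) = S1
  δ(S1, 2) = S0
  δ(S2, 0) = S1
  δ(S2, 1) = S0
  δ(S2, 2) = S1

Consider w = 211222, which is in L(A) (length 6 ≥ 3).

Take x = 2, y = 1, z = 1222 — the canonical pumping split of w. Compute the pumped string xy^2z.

2111222

xy^2z = 2·1·1·1222 = 2111222.
Reading y = 1 takes A from S1 back to S1, so after x·y·y the machine is still in S1, and z then leads to the accepting state S0. Hence 2111222 ∈ L(A).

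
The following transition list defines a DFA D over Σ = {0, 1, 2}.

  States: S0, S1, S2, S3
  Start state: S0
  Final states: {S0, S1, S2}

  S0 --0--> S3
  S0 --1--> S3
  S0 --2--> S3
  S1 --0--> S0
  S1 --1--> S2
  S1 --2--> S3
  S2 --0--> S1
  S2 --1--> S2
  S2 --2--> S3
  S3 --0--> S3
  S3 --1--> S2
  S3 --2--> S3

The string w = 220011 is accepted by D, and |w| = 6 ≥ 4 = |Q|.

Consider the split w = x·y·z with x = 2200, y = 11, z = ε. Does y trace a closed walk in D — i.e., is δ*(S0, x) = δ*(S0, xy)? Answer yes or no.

Run of D on the first 6 characters of w = 2 2 0 0 1 1:
  step 0: S0  (start)
  step 1: S3  (read 2: S0→S3)
  step 2: S3  (read 2: S3→S3)
  step 3: S3  (read 0: S3→S3)
  step 4: S3  (read 0: S3→S3)
  step 5: S2  (read 1: S3→S2)
  step 6: S2  (read 1: S2→S2)

After x (step 4): S3. After xy (step 6): S2.
They differ (S3 ≠ S2), so y is not a cycle from the state after x; this split is not the one the pumping-lemma construction produces, and pumping y need not keep the string in L(D).

no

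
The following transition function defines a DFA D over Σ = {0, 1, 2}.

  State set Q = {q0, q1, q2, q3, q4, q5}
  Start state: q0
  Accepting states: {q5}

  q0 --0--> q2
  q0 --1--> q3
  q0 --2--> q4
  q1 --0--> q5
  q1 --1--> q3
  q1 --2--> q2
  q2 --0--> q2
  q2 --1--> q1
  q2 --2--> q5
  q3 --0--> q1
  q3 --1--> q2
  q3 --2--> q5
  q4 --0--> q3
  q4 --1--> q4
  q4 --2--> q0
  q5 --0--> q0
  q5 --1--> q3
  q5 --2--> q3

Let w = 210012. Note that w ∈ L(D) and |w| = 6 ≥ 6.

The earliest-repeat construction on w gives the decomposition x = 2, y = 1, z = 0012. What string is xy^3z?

xy^3z = 2·1·1·1·0012 = 21110012.
Reading y = 1 takes D from q4 back to q4, so after x·y·y·y the machine is still in q4, and z then leads to the accepting state q5. Hence 21110012 ∈ L(D).

21110012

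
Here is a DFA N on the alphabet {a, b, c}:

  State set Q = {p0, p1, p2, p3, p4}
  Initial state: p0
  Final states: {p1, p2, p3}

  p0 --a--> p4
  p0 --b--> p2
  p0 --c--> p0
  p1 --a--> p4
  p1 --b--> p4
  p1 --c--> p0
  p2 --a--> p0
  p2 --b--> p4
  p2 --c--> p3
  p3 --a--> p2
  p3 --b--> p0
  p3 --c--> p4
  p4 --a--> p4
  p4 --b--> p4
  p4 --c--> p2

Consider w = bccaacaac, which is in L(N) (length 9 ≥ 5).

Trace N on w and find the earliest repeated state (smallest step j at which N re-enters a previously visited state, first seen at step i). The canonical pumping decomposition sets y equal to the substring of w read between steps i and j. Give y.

a

Run of N on w = b c c a a c a a c:
  step 0: p0  (start)
  step 1: p2  (read b: p0→p2)
  step 2: p3  (read c: p2→p3)
  step 3: p4  (read c: p3→p4)
  step 4: p4  (read a: p4→p4)   ← first repeat (p4 seen earlier)
  step 5: p4  (read a: p4→p4)
  step 6: p2  (read c: p4→p2)
  step 7: p0  (read a: p2→p0)
  step 8: p4  (read a: p0→p4)
  step 9: p2  (read c: p4→p2)

So i = 3, j = 4, giving x = w[0:3] = bcc, y = w[3:4] = a, z = w[4:9] = acaac.
Check: |xy| = 4 ≤ 5 and |y| = 1 ≥ 1. Reading y takes N from p4 back to p4, so every xyⁱz is accepted.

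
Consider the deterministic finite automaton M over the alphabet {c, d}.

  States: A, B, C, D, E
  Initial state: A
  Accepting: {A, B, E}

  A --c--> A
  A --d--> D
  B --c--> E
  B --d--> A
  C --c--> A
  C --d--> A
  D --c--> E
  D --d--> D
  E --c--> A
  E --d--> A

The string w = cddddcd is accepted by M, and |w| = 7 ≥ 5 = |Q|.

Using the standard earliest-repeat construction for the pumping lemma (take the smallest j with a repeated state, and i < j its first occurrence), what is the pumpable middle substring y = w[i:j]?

c

State sequence: A -c-> A -d-> D -d-> D -d-> D -d-> D -c-> E -d-> A
First repeat at step 1: A was already visited.

So i = 0, j = 1, giving x = w[0:0] = ε, y = w[0:1] = c, z = w[1:7] = ddddcd.
Check: |xy| = 1 ≤ 5 and |y| = 1 ≥ 1. Reading y takes M from A back to A, so every xyⁱz is accepted.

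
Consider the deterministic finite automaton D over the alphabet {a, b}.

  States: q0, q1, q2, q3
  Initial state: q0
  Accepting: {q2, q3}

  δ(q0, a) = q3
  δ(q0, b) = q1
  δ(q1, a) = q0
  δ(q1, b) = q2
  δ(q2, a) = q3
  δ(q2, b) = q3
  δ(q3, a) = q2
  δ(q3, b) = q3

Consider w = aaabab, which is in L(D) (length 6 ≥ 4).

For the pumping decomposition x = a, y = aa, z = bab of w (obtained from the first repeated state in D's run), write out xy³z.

xy^3z = a·aa·aa·aa·bab = aaaaaaabab.
Reading y = aa takes D from q3 back to q3, so after x·y·y·y the machine is still in q3, and z then leads to the accepting state q3. Hence aaaaaaabab ∈ L(D).

aaaaaaabab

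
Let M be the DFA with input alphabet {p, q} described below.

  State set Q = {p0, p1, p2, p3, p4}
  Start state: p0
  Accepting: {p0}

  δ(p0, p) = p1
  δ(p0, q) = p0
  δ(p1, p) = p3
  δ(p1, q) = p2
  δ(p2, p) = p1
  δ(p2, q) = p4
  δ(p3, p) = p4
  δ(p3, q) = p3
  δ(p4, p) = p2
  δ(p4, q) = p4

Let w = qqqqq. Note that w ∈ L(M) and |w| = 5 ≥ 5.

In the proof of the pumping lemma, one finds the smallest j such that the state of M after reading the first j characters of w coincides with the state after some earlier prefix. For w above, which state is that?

p0

Run of M on w = q q q q q:
  step 0: p0  (start)
  step 1: p0  (read q: p0→p0)   ← first repeat (p0 seen earlier)
  step 2: p0  (read q: p0→p0)
  step 3: p0  (read q: p0→p0)
  step 4: p0  (read q: p0→p0)
  step 5: p0  (read q: p0→p0)

The earliest repeat is at step j = 1: M is in p0, which it already visited at step i = 0.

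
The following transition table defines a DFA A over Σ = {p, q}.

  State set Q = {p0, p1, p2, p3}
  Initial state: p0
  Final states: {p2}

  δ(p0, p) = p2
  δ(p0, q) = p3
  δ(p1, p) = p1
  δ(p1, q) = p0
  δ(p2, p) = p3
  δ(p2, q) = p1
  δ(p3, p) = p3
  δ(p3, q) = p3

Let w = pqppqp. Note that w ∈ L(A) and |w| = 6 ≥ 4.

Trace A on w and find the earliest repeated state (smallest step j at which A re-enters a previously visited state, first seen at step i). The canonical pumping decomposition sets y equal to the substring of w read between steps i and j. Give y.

Run of A on w = p q p p q p:
  step 0: p0  (start)
  step 1: p2  (read p: p0→p2)
  step 2: p1  (read q: p2→p1)
  step 3: p1  (read p: p1→p1)   ← first repeat (p1 seen earlier)
  step 4: p1  (read p: p1→p1)
  step 5: p0  (read q: p1→p0)
  step 6: p2  (read p: p0→p2)

So i = 2, j = 3, giving x = w[0:2] = pq, y = w[2:3] = p, z = w[3:6] = pqp.
Check: |xy| = 3 ≤ 4 and |y| = 1 ≥ 1. Reading y takes A from p1 back to p1, so every xyⁱz is accepted.

p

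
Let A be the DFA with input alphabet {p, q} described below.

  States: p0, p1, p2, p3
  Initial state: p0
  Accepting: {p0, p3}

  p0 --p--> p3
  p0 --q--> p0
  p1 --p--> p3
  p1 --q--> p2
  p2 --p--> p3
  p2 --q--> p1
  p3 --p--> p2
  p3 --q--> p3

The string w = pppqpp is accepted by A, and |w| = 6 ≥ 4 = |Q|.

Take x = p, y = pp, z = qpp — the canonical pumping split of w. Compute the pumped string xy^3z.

pppppppqpp

xy^3z = p·pp·pp·pp·qpp = pppppppqpp.
Reading y = pp takes A from p3 back to p3, so after x·y·y·y the machine is still in p3, and z then leads to the accepting state p3. Hence pppppppqpp ∈ L(A).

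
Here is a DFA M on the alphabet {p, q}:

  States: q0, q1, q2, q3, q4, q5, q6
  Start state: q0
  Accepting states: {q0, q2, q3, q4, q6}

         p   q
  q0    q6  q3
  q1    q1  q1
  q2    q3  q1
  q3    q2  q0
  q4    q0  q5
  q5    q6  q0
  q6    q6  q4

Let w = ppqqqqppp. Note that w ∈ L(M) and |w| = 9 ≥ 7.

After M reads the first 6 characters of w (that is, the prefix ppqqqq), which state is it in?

q3

State sequence: q0 -p-> q6 -p-> q6 -q-> q4 -q-> q5 -q-> q0 -q-> q3

After reading 6 characters, M is in state q3.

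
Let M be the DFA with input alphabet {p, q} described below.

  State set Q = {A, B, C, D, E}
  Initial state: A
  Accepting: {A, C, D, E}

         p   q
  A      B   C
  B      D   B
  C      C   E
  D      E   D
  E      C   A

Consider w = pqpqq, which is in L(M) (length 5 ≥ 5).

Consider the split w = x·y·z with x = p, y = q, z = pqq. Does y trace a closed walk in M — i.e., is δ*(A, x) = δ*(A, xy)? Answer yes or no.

State sequence: A -p-> B -q-> B

After x (step 1): B. After xy (step 2): B.
They match, so y = q drives M around a cycle from B back to itself; pumping y any number of times keeps M in B before reading z, and xyⁱz ∈ L(M) for every i ≥ 0.

yes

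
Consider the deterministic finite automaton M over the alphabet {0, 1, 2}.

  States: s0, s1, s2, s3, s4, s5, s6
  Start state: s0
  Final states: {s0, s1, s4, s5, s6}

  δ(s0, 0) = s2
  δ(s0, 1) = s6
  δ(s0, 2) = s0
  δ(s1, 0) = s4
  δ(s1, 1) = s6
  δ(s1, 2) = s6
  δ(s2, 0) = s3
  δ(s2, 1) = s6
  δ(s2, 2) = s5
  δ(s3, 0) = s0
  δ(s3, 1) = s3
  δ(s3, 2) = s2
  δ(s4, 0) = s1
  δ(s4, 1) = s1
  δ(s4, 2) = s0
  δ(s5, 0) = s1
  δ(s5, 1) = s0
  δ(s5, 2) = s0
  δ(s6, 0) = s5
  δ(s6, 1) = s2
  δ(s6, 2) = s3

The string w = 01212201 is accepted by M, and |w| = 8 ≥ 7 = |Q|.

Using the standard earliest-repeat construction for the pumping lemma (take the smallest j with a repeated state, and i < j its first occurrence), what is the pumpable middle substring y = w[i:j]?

Run of M on w = 0 1 2 1 2 2 0 1:
  step 0: s0  (start)
  step 1: s2  (read 0: s0→s2)
  step 2: s6  (read 1: s2→s6)
  step 3: s3  (read 2: s6→s3)
  step 4: s3  (read 1: s3→s3)   ← first repeat (s3 seen earlier)
  step 5: s2  (read 2: s3→s2)
  step 6: s5  (read 2: s2→s5)
  step 7: s1  (read 0: s5→s1)
  step 8: s6  (read 1: s1→s6)

So i = 3, j = 4, giving x = w[0:3] = 012, y = w[3:4] = 1, z = w[4:8] = 2201.
Check: |xy| = 4 ≤ 7 and |y| = 1 ≥ 1. Reading y takes M from s3 back to s3, so every xyⁱz is accepted.

1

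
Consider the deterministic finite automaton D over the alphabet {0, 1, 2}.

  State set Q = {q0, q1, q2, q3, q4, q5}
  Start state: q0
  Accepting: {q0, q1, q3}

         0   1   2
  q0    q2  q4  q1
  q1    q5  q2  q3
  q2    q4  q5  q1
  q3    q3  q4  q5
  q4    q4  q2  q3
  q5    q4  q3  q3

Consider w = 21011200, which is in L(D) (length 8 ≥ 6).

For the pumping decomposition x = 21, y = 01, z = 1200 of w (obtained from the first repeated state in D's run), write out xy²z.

2101011200

xy^2z = 21·01·01·1200 = 2101011200.
Reading y = 01 takes D from q2 back to q2, so after x·y·y the machine is still in q2, and z then leads to the accepting state q3. Hence 2101011200 ∈ L(D).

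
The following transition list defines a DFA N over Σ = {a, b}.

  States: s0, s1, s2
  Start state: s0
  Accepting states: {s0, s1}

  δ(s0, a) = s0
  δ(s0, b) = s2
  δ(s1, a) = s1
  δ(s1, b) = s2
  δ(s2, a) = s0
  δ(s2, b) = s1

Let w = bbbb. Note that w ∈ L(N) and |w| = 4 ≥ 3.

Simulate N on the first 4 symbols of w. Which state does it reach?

s1

State sequence: s0 -b-> s2 -b-> s1 -b-> s2 -b-> s1

After reading 4 characters, N is in state s1.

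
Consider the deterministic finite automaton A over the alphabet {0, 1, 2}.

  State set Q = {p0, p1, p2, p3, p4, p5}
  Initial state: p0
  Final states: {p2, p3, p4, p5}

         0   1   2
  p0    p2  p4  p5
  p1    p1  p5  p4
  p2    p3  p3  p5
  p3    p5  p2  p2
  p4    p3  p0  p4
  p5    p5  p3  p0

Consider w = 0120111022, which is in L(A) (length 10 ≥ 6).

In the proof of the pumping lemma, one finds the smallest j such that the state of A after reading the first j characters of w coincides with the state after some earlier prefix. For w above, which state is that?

p2

Run of A on w = 0 1 2 0 1 1 1 0 2 2:
  step 0: p0  (start)
  step 1: p2  (read 0: p0→p2)
  step 2: p3  (read 1: p2→p3)
  step 3: p2  (read 2: p3→p2)   ← first repeat (p2 seen earlier)
  step 4: p3  (read 0: p2→p3)
  step 5: p2  (read 1: p3→p2)
  step 6: p3  (read 1: p2→p3)
  step 7: p2  (read 1: p3→p2)
  step 8: p3  (read 0: p2→p3)
  step 9: p2  (read 2: p3→p2)
  step 10: p5  (read 2: p2→p5)

The earliest repeat is at step j = 3: A is in p2, which it already visited at step i = 1.
With |Q| = 6, pigeonhole forces a state repeat no later than step 6; the substring read between the first and second visits to that state can be pumped.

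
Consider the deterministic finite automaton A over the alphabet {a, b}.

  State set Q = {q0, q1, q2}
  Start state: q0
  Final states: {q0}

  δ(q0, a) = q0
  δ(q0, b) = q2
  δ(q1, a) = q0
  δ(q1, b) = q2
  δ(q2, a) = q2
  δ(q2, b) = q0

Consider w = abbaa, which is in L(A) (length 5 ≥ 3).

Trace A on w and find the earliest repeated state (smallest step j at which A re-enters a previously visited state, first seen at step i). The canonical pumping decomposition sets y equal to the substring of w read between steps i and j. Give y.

State sequence: q0 -a-> q0 -b-> q2 -b-> q0 -a-> q0 -a-> q0
First repeat at step 1: q0 was already visited.

So i = 0, j = 1, giving x = w[0:0] = ε, y = w[0:1] = a, z = w[1:5] = bbaa.
Check: |xy| = 1 ≤ 3 and |y| = 1 ≥ 1. Reading y takes A from q0 back to q0, so every xyⁱz is accepted.

a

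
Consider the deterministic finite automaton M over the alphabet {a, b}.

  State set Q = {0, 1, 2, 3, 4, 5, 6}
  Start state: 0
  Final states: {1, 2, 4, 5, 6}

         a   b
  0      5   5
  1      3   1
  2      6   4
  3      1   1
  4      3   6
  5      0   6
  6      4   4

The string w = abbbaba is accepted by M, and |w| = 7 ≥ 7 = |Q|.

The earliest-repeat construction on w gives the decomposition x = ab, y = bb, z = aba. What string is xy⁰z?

xy⁰z = xz = ab·aba = ababa.
Reading y = bb takes M from 6 back to 6, so after x the machine is still in 6, and z then leads to the accepting state 4. Hence ababa ∈ L(M).

ababa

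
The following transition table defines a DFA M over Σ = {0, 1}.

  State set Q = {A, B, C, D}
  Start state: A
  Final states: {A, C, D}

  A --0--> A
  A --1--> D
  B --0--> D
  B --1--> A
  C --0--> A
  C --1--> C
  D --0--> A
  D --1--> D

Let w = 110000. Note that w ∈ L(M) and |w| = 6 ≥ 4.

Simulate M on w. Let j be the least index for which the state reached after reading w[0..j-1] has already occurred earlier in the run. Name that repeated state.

D

State sequence: A -1-> D -1-> D -0-> A -0-> A -0-> A -0-> A
First repeat at step 2: D was already visited.

The earliest repeat is at step j = 2: M is in D, which it already visited at step i = 1.
Since M has 4 states, any run of length ≥ 4 visits 4+1 states, so by pigeonhole some state repeats within the first 4 steps — that repeat gives the pumpable loop.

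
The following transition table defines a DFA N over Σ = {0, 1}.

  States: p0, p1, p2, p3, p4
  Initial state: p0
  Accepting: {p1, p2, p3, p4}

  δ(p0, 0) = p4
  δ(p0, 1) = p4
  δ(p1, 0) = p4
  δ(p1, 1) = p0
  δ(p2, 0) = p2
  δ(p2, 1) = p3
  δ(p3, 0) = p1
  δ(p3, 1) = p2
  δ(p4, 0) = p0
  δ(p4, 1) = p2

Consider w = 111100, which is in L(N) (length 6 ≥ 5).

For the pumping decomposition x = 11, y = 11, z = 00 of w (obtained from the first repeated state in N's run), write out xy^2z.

11111100

xy^2z = 11·11·11·00 = 11111100.
Reading y = 11 takes N from p2 back to p2, so after x·y·y the machine is still in p2, and z then leads to the accepting state p2. Hence 11111100 ∈ L(N).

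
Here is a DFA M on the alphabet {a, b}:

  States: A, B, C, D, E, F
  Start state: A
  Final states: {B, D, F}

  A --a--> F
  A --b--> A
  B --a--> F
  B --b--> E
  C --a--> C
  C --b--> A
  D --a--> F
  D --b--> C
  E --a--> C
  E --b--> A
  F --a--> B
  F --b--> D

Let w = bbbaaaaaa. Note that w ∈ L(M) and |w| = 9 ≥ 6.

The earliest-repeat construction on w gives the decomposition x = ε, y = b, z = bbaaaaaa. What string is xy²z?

xy^2z = ε·b·b·bbaaaaaa = bbbbaaaaaa.
Reading y = b takes M from A back to A, so after x·y·y the machine is still in A, and z then leads to the accepting state B. Hence bbbbaaaaaa ∈ L(M).

bbbbaaaaaa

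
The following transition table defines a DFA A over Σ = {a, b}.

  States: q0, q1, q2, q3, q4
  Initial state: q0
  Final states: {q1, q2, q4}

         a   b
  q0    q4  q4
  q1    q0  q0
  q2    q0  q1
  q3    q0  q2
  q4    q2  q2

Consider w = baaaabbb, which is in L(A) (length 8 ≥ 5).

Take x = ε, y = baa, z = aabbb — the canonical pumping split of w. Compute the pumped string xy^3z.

xy^3z = ε·baa·baa·baa·aabbb = baabaabaaaabbb.
Reading y = baa takes A from q0 back to q0, so after x·y·y·y the machine is still in q0, and z then leads to the accepting state q4. Hence baabaabaaaabbb ∈ L(A).

baabaabaaaabbb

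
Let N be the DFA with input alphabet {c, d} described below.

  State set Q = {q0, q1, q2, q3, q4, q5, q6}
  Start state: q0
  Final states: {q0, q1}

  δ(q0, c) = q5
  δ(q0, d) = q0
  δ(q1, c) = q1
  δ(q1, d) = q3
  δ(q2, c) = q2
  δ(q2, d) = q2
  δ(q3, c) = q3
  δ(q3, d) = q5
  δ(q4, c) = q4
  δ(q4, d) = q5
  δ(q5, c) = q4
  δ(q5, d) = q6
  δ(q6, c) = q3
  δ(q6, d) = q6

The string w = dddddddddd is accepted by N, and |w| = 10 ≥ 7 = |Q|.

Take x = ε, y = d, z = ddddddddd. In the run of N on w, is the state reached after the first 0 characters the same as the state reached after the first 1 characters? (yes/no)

State sequence: q0 -d-> q0

After x (step 0): q0. After xy (step 1): q0.
They match, so y = d drives N around a cycle from q0 back to itself; pumping y any number of times keeps N in q0 before reading z, and xyⁱz ∈ L(N) for every i ≥ 0.

yes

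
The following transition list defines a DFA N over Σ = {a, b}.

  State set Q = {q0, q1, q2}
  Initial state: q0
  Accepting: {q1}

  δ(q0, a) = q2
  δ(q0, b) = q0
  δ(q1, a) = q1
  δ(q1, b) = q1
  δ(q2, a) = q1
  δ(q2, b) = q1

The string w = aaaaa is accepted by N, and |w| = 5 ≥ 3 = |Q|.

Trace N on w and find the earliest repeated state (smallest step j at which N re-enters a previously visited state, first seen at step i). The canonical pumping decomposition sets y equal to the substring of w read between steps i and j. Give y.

a

State sequence: q0 -a-> q2 -a-> q1 -a-> q1 -a-> q1 -a-> q1
First repeat at step 3: q1 was already visited.

So i = 2, j = 3, giving x = w[0:2] = aa, y = w[2:3] = a, z = w[3:5] = aa.
Check: |xy| = 3 ≤ 3 and |y| = 1 ≥ 1. Reading y takes N from q1 back to q1, so every xyⁱz is accepted.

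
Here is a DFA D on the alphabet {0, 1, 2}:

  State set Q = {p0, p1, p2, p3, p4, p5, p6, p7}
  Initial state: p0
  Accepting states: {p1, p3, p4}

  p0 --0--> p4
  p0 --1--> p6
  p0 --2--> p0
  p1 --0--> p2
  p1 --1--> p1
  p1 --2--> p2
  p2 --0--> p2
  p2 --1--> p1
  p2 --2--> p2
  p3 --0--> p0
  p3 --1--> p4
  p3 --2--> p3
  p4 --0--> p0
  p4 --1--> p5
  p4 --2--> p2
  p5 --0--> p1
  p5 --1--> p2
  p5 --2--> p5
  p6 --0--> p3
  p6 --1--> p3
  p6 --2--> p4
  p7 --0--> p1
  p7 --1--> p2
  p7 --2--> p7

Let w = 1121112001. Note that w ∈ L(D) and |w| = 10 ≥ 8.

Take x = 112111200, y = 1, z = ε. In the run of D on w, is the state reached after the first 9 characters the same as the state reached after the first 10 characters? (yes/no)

no

Run of D on the first 10 characters of w = 1 1 2 1 1 1 2 0 0 1:
  step 0: p0  (start)
  step 1: p6  (read 1: p0→p6)
  step 2: p3  (read 1: p6→p3)
  step 3: p3  (read 2: p3→p3)
  step 4: p4  (read 1: p3→p4)
  step 5: p5  (read 1: p4→p5)
  step 6: p2  (read 1: p5→p2)
  step 7: p2  (read 2: p2→p2)
  step 8: p2  (read 0: p2→p2)
  step 9: p2  (read 0: p2→p2)
  step 10: p1  (read 1: p2→p1)

After x (step 9): p2. After xy (step 10): p1.
They differ (p2 ≠ p1), so y is not a cycle from the state after x; this split is not the one the pumping-lemma construction produces, and pumping y need not keep the string in L(D).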